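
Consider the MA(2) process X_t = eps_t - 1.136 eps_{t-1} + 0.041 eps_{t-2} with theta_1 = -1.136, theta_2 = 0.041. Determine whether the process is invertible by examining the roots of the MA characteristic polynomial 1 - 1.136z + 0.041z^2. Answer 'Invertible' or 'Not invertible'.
\text{Not invertible}

The MA(q) characteristic polynomial is P(z) = 1 - 1.136z + 0.041z^2.
Invertibility requires all roots to lie outside the unit circle, i.e. |z| > 1 for every root.
Set 1 + (-1.136) z + (0.041) z^2 = 0, i.e. a z^2 + b z + c = 0 with a = 0.041, b = -1.136, c = 1.
Discriminant D = b^2 - 4ac = (-1.136)^2 - 4*(0.041)*1 = 1.290496 - (0.164) = 1.126496.
D >= 0, so the roots are real: z = (-b +/- sqrt(D)) / (2a) = (1.136 +/- 1.061365) / (0.082).
  z_1 = (1.136 + 1.061365) / (0.082) = 26.7971,   |z_1| = 26.7971.
  z_2 = (1.136 - 1.061365) / (0.082) = 0.9102,   |z_2| = 0.9102.
Moduli of all roots: 26.7971, 0.9102.
All moduli strictly greater than 1? No.
Verdict: Not invertible.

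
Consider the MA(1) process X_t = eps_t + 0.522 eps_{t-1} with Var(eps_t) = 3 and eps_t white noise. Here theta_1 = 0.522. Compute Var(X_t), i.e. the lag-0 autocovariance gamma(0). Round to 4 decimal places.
\gamma(0) = 3.8175

For an MA(q) process X_t = eps_t + sum_i theta_i eps_{t-i} with
Var(eps_t) = sigma^2, the variance is
  gamma(0) = sigma^2 * (1 + sum_i theta_i^2).
  sum_i theta_i^2 = (0.522)^2 = 0.272484.
  gamma(0) = 3 * (1 + 0.272484) = 3 * 1.272484 = 3.817452, which rounds to 3.8175.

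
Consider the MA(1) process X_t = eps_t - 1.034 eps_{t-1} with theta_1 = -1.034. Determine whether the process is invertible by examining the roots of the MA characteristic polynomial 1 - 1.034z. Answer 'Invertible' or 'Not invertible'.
\text{Not invertible}

The MA(q) characteristic polynomial is P(z) = 1 - 1.034z.
Invertibility requires all roots to lie outside the unit circle, i.e. |z| > 1 for every root.
This is linear in z: 1 + (-1.034) z = 0  =>  z = -1/(-1.034) = 0.967118,  |z| = 0.967118.
Moduli of all roots: 0.9671.
All moduli strictly greater than 1? No.
Verdict: Not invertible.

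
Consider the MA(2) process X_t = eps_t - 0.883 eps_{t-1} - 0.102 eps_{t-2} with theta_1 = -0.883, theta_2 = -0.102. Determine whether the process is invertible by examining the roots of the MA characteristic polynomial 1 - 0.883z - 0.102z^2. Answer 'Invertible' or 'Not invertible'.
\text{Invertible}

The MA(q) characteristic polynomial is P(z) = 1 - 0.883z - 0.102z^2.
Invertibility requires all roots to lie outside the unit circle, i.e. |z| > 1 for every root.
Set 1 + (-0.883) z + (-0.102) z^2 = 0, i.e. a z^2 + b z + c = 0 with a = -0.102, b = -0.883, c = 1.
Discriminant D = b^2 - 4ac = (-0.883)^2 - 4*(-0.102)*1 = 0.779689 - (-0.408) = 1.187689.
D >= 0, so the roots are real: z = (-b +/- sqrt(D)) / (2a) = (0.883 +/- 1.089811) / (-0.204).
  z_1 = (0.883 + 1.089811) / (-0.204) = -9.6706,   |z_1| = 9.6706.
  z_2 = (0.883 - 1.089811) / (-0.204) = 1.0138,   |z_2| = 1.0138.
Moduli of all roots: 9.6706, 1.0138.
All moduli strictly greater than 1? Yes.
Verdict: Invertible.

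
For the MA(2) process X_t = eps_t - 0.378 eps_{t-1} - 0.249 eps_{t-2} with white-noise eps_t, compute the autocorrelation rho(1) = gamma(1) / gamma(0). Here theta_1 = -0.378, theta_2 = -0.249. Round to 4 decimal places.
\rho(1) = -0.2356

For an MA(q) process with theta_0 = 1, the autocovariance is
  gamma(k) = sigma^2 * sum_{i=0..q-k} theta_i * theta_{i+k},
and rho(k) = gamma(k) / gamma(0). Sigma^2 cancels.
  numerator   = (1)*(-0.378) + (-0.378)*(-0.249) = -0.283878.
  denominator = (1)^2 + (-0.378)^2 + (-0.249)^2 = 1.204885.
  rho(1) = -0.283878 / 1.204885 = -0.2356.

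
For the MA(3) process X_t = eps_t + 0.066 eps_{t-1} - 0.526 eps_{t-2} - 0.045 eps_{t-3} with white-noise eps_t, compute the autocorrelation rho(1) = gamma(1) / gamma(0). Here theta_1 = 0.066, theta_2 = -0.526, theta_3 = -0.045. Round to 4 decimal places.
\rho(1) = 0.0428

For an MA(q) process with theta_0 = 1, the autocovariance is
  gamma(k) = sigma^2 * sum_{i=0..q-k} theta_i * theta_{i+k},
and rho(k) = gamma(k) / gamma(0). Sigma^2 cancels.
  numerator   = (1)*(0.066) + (0.066)*(-0.526) + (-0.526)*(-0.045) = 0.054954.
  denominator = (1)^2 + (0.066)^2 + (-0.526)^2 + (-0.045)^2 = 1.283057.
  rho(1) = 0.054954 / 1.283057 = 0.0428.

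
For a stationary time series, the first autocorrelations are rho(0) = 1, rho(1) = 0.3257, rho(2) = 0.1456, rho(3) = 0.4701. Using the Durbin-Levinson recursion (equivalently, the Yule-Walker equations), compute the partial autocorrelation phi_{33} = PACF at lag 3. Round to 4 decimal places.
\phi_{33} = 0.4600

The PACF at lag k is phi_{kk}, the last component of the solution
to the Yule-Walker system G_k phi = r_k where
  (G_k)_{ij} = rho(|i - j|), (r_k)_i = rho(i), i,j = 1..k.
Equivalently, Durbin-Levinson gives phi_{kk} iteratively:
  phi_{11} = rho(1)
  phi_{kk} = [rho(k) - sum_{j=1..k-1} phi_{k-1,j} rho(k-j)]
            / [1 - sum_{j=1..k-1} phi_{k-1,j} rho(j)],
  phi_{k,j} = phi_{k-1,j} - phi_{kk} phi_{k-1,k-j},  j = 1..k-1.
Step k = 1:
  phi_11 = rho(1) = 0.3257.
Step k = 2:
  phi_22 = [rho(2) - phi_11 rho(1)] / [1 - phi_11 rho(1)] = [0.1456 - (0.3257)(0.3257)] / [1 - (0.3257)(0.3257)]
         = 0.03951951 / 0.89391951 = 0.044209.
  Update: phi_21 = phi_11 - phi_22 phi_11 = 0.3257 - (0.044209)(0.3257) = 0.311301.
Step k = 3:
  phi_33 = [rho(3) - phi_21 rho(2) - phi_22 rho(1)] / [1 - phi_21 rho(1) - phi_22 rho(2)]
    numerator   = 0.4701 - (0.311301)(0.1456) - (0.044209)(0.3257) = 0.41037562
    denominator = 1 - (0.311301)(0.3257) - (0.044209)(0.1456) = 0.89217238
  phi_33 = 0.41037562 / 0.89217238 = 0.46.
Therefore phi_{33} = 0.4600.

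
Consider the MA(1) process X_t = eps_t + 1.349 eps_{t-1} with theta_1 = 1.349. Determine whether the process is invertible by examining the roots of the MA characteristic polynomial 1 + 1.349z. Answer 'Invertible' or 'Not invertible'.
\text{Not invertible}

The MA(q) characteristic polynomial is P(z) = 1 + 1.349z.
Invertibility requires all roots to lie outside the unit circle, i.e. |z| > 1 for every root.
This is linear in z: 1 + (1.349) z = 0  =>  z = -1/(1.349) = -0.74129,  |z| = 0.74129.
Moduli of all roots: 0.7413.
All moduli strictly greater than 1? No.
Verdict: Not invertible.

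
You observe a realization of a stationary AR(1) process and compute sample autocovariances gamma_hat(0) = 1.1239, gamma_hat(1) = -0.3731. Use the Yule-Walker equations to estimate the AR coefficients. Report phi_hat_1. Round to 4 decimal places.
\hat\phi_{1} = -0.3320

The Yule-Walker equations for an AR(p) process read, in matrix form,
  Gamma_p phi = r_p,   with   (Gamma_p)_{ij} = gamma(|i - j|),
                       (r_p)_i = gamma(i),   i,j = 1..p.
Substitute the sample gammas (Toeplitz matrix and right-hand side of size 1):
  Gamma_p = [[1.1239]]
  r_p     = [-0.3731]
With p = 1 this is the single equation gamma(0) phi_1 = gamma(1):
  phi_hat_1 = gamma(1) / gamma(0) = -0.3731 / 1.1239 = -0.3320.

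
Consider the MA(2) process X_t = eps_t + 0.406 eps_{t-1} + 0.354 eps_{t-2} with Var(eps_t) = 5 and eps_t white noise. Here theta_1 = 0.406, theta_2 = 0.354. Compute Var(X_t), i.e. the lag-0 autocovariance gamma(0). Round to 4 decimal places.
\gamma(0) = 6.4508

For an MA(q) process X_t = eps_t + sum_i theta_i eps_{t-i} with
Var(eps_t) = sigma^2, the variance is
  gamma(0) = sigma^2 * (1 + sum_i theta_i^2).
  sum_i theta_i^2 = (0.406)^2 + (0.354)^2 = 0.164836 + 0.125316 = 0.290152.
  gamma(0) = 5 * (1 + 0.290152) = 5 * 1.290152 = 6.45076, which rounds to 6.4508.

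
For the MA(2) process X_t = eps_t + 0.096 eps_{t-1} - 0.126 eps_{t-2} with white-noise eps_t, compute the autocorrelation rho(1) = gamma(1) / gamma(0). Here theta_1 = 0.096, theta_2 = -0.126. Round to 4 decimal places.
\rho(1) = 0.0819

For an MA(q) process with theta_0 = 1, the autocovariance is
  gamma(k) = sigma^2 * sum_{i=0..q-k} theta_i * theta_{i+k},
and rho(k) = gamma(k) / gamma(0). Sigma^2 cancels.
  numerator   = (1)*(0.096) + (0.096)*(-0.126) = 0.083904.
  denominator = (1)^2 + (0.096)^2 + (-0.126)^2 = 1.025092.
  rho(1) = 0.083904 / 1.025092 = 0.0819.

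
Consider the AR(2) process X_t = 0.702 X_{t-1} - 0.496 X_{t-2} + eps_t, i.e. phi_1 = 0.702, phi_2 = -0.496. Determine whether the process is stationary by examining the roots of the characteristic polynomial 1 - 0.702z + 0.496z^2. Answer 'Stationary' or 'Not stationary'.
\text{Stationary}

The AR(p) characteristic polynomial is P(z) = 1 - 0.702z + 0.496z^2.
Stationarity requires all roots to lie outside the unit circle, i.e. |z| > 1 for every root.
Set 1 + (-0.702) z + (0.496) z^2 = 0, i.e. a z^2 + b z + c = 0 with a = 0.496, b = -0.702, c = 1.
Discriminant D = b^2 - 4ac = (-0.702)^2 - 4*(0.496)*1 = 0.492804 - (1.984) = -1.491196.
D < 0, so the roots are the complex-conjugate pair z = (-b +/- i sqrt(-D)) / (2a) = 0.7077 +/- 1.231i.
For a conjugate pair |z|^2 = z * conj(z) = (product of roots) = c/a = 1/(0.496) = 2.016129, so |z| = sqrt(2.016129) = 1.4199 for both roots.
Moduli of all roots: 1.4199, 1.4199.
All moduli strictly greater than 1? Yes.
Verdict: Stationary.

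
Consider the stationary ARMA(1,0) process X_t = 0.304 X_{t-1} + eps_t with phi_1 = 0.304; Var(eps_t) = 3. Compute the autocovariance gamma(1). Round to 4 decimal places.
\gamma(1) = 1.0049

Multiply the model equation by X_{t-k} and take expectations. With theta_0 = psi_0 = 1 and psi_j the MA(infinity) weights, this gives
  gamma(k) - sum_i phi_i gamma(k-i) = c_k,
  c_k = sigma^2 * sum_{j=k..q} theta_j psi_{j-k}   (c_k = 0 for k > q),
using gamma(-m) = gamma(m).
Pure AR (q = 0): c_0 = sigma^2 = 3, c_k = 0 for k >= 1.
Equations for k = 0 and k = 1 (AR order 1):
  gamma(0) = phi_1 gamma(1) + c_0
  gamma(1) = phi_1 gamma(0) + c_1
Substituting the second into the first: gamma(0) (1 - phi_1^2) = c_0 + phi_1 c_1, so
  gamma(0) = c_0 / (1 - phi_1^2) = 3 / (1 - (0.304)^2) = 3 / 0.907584 = 3.305479.
  gamma(1) = phi_1 gamma(0) = (0.304)(3.305479) = 1.004866.
Therefore gamma(1) = 1.0049 (to 4 decimal places).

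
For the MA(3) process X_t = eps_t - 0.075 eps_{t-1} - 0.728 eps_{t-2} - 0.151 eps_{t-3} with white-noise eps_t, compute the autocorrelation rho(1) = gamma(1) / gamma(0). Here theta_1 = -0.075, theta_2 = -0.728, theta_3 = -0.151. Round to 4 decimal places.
\rho(1) = 0.0574

For an MA(q) process with theta_0 = 1, the autocovariance is
  gamma(k) = sigma^2 * sum_{i=0..q-k} theta_i * theta_{i+k},
and rho(k) = gamma(k) / gamma(0). Sigma^2 cancels.
  numerator   = (1)*(-0.075) + (-0.075)*(-0.728) + (-0.728)*(-0.151) = 0.089528.
  denominator = (1)^2 + (-0.075)^2 + (-0.728)^2 + (-0.151)^2 = 1.55841.
  rho(1) = 0.089528 / 1.55841 = 0.0574.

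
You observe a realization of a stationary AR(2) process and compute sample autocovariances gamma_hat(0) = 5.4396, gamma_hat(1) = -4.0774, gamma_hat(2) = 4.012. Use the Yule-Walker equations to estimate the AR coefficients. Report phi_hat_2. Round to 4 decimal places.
\hat\phi_{2} = 0.4010

The Yule-Walker equations for an AR(p) process read, in matrix form,
  Gamma_p phi = r_p,   with   (Gamma_p)_{ij} = gamma(|i - j|),
                       (r_p)_i = gamma(i),   i,j = 1..p.
Substitute the sample gammas (Toeplitz matrix and right-hand side of size 2):
  Gamma_p = [[5.4396, -4.0774], [-4.0774, 5.4396]]
  r_p     = [-4.0774, 4.012]
Written out:
  5.4396 phi_1 - 4.0774 phi_2 = -4.0774
  -4.0774 phi_1 + 5.4396 phi_2 = 4.012
Solve by Cramer's rule:
  det = gamma(0)^2 - gamma(1)^2 = (5.4396)^2 - (-4.0774)^2 = 29.58924816 - 16.62519076 = 12.9640574
  phi_hat_1 = [gamma(1) gamma(0) - gamma(1) gamma(2)] / det = [(-4.0774)(5.4396) - (-4.0774)(4.012)] / 12.9640574 = -5.82089624 / 12.9640574 = -0.449
  phi_hat_2 = [gamma(0) gamma(2) - gamma(1)^2] / det = [(5.4396)(4.012) - (-4.0774)^2] / 12.9640574 = 5.19848444 / 12.9640574 = 0.401
So phi_hat = [-0.4490, 0.4010].
Therefore phi_hat_2 = 0.4010.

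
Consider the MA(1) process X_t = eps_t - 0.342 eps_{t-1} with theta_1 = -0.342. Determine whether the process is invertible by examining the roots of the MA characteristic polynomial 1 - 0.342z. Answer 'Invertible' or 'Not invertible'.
\text{Invertible}

The MA(q) characteristic polynomial is P(z) = 1 - 0.342z.
Invertibility requires all roots to lie outside the unit circle, i.e. |z| > 1 for every root.
This is linear in z: 1 + (-0.342) z = 0  =>  z = -1/(-0.342) = 2.923977,  |z| = 2.923977.
Moduli of all roots: 2.9240.
All moduli strictly greater than 1? Yes.
Verdict: Invertible.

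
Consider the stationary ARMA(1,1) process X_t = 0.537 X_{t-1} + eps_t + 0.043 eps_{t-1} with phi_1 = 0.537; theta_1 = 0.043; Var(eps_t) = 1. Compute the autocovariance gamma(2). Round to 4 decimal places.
\gamma(2) = 0.4478

Multiply the model equation by X_{t-k} and take expectations. With theta_0 = psi_0 = 1 and psi_j the MA(infinity) weights, this gives
  gamma(k) - sum_i phi_i gamma(k-i) = c_k,
  c_k = sigma^2 * sum_{j=k..q} theta_j psi_{j-k}   (c_k = 0 for k > q),
using gamma(-m) = gamma(m).
psi-weights needed (psi_j = theta_j + sum_i phi_i psi_{j-i}):
  psi_1 = theta_1 + phi_1 = 0.043 + (0.537) = 0.58
Right-hand sides:
  c_0 = sigma^2 (1 + theta_1 psi_1) = 1 * (1 + (0.043)(0.58)) = 1 * 1.02494 = 1.02494
  c_1 = sigma^2 theta_1 = 1 * (0.043) = 0.043
  c_2 = 0
Equations for k = 0 and k = 1 (AR order 1):
  gamma(0) = phi_1 gamma(1) + c_0
  gamma(1) = phi_1 gamma(0) + c_1
Substituting the second into the first: gamma(0) (1 - phi_1^2) = c_0 + phi_1 c_1, so
  gamma(0) = (c_0 + phi_1 c_1) / (1 - phi_1^2) = (1.02494 + (0.537)(0.043)) / (1 - (0.537)^2) = 1.048031 / 0.711631 = 1.472717.
  gamma(1) = phi_1 gamma(0) + c_1 = (0.537)(1.472717) + (0.043) = 0.833849.
For k = 2 (> q): gamma(2) = phi_1 gamma(1) = (0.537)(0.833849) = 0.447777.
Therefore gamma(2) = 0.4478 (to 4 decimal places).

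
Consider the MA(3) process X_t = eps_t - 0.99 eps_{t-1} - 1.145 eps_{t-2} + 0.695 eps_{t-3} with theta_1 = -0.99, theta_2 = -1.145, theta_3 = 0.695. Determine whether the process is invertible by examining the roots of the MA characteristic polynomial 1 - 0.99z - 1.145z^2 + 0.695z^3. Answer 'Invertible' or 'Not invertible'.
\text{Not invertible}

The MA(q) characteristic polynomial is P(z) = 1 - 0.99z - 1.145z^2 + 0.695z^3.
Invertibility requires all roots to lie outside the unit circle, i.e. |z| > 1 for every root.
Degree 3: look for a simple real root z0 first, then factor out (1 - z/z0) and solve the remaining quadratic.
Testing z0 = 2: P(2) = 1 + (-0.99)(2) + (-1.145)(2)^2 + (0.695)(2)^3
  = 1 + (-1.98) + (-4.58) + (5.56) = 0.  So z_0 = 2 is a root, |z_0| = 2.
Divide out the factor (1 - 0.5 z) = (1 - z/z0) (since 1/z0 = 0.5):
  P(z) = (1 - 0.5 z)(1 + (-0.49) z + (-1.39) z^2)
  [check: z-coef -0.49 - (0.5) = -0.99; z^2-coef -1.39 - (0.5)(-0.49) = -1.145; z^3-coef -(0.5)(-1.39) = 0.695.]
Remaining roots from the quadratic factor 1 + (-0.49) z + (-1.39) z^2:
  Set 1 + (-0.49) z + (-1.39) z^2 = 0, i.e. a z^2 + b z + c = 0 with a = -1.39, b = -0.49, c = 1.
  Discriminant D = b^2 - 4ac = (-0.49)^2 - 4*(-1.39)*1 = 0.2401 - (-5.56) = 5.8001.
  D >= 0, so the roots are real: z = (-b +/- sqrt(D)) / (2a) = (0.49 +/- 2.40834) / (-2.78).
    z_1 = (0.49 + 2.40834) / (-2.78) = -1.0426,   |z_1| = 1.0426.
    z_2 = (0.49 - 2.40834) / (-2.78) = 0.6901,   |z_2| = 0.6901.
Moduli of all roots: 2.0000, 1.0426, 0.6901.
All moduli strictly greater than 1? No.
Verdict: Not invertible.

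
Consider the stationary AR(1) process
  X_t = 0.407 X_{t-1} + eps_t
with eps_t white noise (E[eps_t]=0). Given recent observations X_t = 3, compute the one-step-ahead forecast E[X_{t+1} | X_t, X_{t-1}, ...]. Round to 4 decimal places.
E[X_{t+1} \mid \mathcal F_t] = 1.2210

For an AR(p) model X_t = c + sum_i phi_i X_{t-i} + eps_t, the
one-step-ahead conditional mean is
  E[X_{t+1} | X_t, ...] = c + sum_i phi_i X_{t+1-i}.
Substitute known values:
  E[X_{t+1} | ...] = (0.407) * (3)
                   = 1.2210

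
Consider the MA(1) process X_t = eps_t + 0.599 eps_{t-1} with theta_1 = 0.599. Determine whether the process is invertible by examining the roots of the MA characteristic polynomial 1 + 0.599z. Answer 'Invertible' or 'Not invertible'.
\text{Invertible}

The MA(q) characteristic polynomial is P(z) = 1 + 0.599z.
Invertibility requires all roots to lie outside the unit circle, i.e. |z| > 1 for every root.
This is linear in z: 1 + (0.599) z = 0  =>  z = -1/(0.599) = -1.669449,  |z| = 1.669449.
Moduli of all roots: 1.6694.
All moduli strictly greater than 1? Yes.
Verdict: Invertible.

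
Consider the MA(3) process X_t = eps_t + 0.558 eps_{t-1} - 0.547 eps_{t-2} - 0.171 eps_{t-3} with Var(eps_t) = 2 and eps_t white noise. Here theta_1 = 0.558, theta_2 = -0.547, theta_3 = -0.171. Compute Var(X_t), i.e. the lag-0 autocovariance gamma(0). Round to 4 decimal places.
\gamma(0) = 3.2796

For an MA(q) process X_t = eps_t + sum_i theta_i eps_{t-i} with
Var(eps_t) = sigma^2, the variance is
  gamma(0) = sigma^2 * (1 + sum_i theta_i^2).
  sum_i theta_i^2 = (0.558)^2 + (-0.547)^2 + (-0.171)^2 = 0.311364 + 0.299209 + 0.029241 = 0.639814.
  gamma(0) = 2 * (1 + 0.639814) = 2 * 1.639814 = 3.279628, which rounds to 3.2796.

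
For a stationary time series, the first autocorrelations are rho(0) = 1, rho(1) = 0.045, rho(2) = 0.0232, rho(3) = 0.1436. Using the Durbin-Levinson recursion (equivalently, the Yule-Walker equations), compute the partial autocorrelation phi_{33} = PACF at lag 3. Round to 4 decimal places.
\phi_{33} = 0.1420

The PACF at lag k is phi_{kk}, the last component of the solution
to the Yule-Walker system G_k phi = r_k where
  (G_k)_{ij} = rho(|i - j|), (r_k)_i = rho(i), i,j = 1..k.
Equivalently, Durbin-Levinson gives phi_{kk} iteratively:
  phi_{11} = rho(1)
  phi_{kk} = [rho(k) - sum_{j=1..k-1} phi_{k-1,j} rho(k-j)]
            / [1 - sum_{j=1..k-1} phi_{k-1,j} rho(j)],
  phi_{k,j} = phi_{k-1,j} - phi_{kk} phi_{k-1,k-j},  j = 1..k-1.
Step k = 1:
  phi_11 = rho(1) = 0.045.
Step k = 2:
  phi_22 = [rho(2) - phi_11 rho(1)] / [1 - phi_11 rho(1)] = [0.0232 - (0.045)(0.045)] / [1 - (0.045)(0.045)]
         = 0.021175 / 0.997975 = 0.021218.
  Update: phi_21 = phi_11 - phi_22 phi_11 = 0.045 - (0.021218)(0.045) = 0.044045.
Step k = 3:
  phi_33 = [rho(3) - phi_21 rho(2) - phi_22 rho(1)] / [1 - phi_21 rho(1) - phi_22 rho(2)]
    numerator   = 0.1436 - (0.044045)(0.0232) - (0.021218)(0.045) = 0.14162334
    denominator = 1 - (0.044045)(0.045) - (0.021218)(0.0232) = 0.99752571
  phi_33 = 0.14162334 / 0.99752571 = 0.142.
Therefore phi_{33} = 0.1420.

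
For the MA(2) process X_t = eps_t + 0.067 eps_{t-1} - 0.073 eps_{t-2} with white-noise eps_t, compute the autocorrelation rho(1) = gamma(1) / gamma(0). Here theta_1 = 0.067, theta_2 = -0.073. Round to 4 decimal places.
\rho(1) = 0.0615

For an MA(q) process with theta_0 = 1, the autocovariance is
  gamma(k) = sigma^2 * sum_{i=0..q-k} theta_i * theta_{i+k},
and rho(k) = gamma(k) / gamma(0). Sigma^2 cancels.
  numerator   = (1)*(0.067) + (0.067)*(-0.073) = 0.062109.
  denominator = (1)^2 + (0.067)^2 + (-0.073)^2 = 1.009818.
  rho(1) = 0.062109 / 1.009818 = 0.0615.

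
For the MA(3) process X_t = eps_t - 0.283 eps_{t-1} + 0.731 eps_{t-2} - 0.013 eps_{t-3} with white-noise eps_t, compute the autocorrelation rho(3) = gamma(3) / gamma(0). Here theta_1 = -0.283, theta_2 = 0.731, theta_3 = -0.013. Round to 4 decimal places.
\rho(3) = -0.0081

For an MA(q) process with theta_0 = 1, the autocovariance is
  gamma(k) = sigma^2 * sum_{i=0..q-k} theta_i * theta_{i+k},
and rho(k) = gamma(k) / gamma(0). Sigma^2 cancels.
  numerator   = (1)*(-0.013) = -0.013.
  denominator = (1)^2 + (-0.283)^2 + (0.731)^2 + (-0.013)^2 = 1.614619.
  rho(3) = -0.013 / 1.614619 = -0.0081.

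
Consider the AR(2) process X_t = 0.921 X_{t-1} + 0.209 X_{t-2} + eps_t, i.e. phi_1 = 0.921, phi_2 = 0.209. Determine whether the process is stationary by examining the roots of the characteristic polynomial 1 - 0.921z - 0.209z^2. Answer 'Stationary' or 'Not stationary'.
\text{Not stationary}

The AR(p) characteristic polynomial is P(z) = 1 - 0.921z - 0.209z^2.
Stationarity requires all roots to lie outside the unit circle, i.e. |z| > 1 for every root.
Set 1 + (-0.921) z + (-0.209) z^2 = 0, i.e. a z^2 + b z + c = 0 with a = -0.209, b = -0.921, c = 1.
Discriminant D = b^2 - 4ac = (-0.921)^2 - 4*(-0.209)*1 = 0.848241 - (-0.836) = 1.684241.
D >= 0, so the roots are real: z = (-b +/- sqrt(D)) / (2a) = (0.921 +/- 1.297783) / (-0.418).
  z_1 = (0.921 + 1.297783) / (-0.418) = -5.3081,   |z_1| = 5.3081.
  z_2 = (0.921 - 1.297783) / (-0.418) = 0.9014,   |z_2| = 0.9014.
Moduli of all roots: 5.3081, 0.9014.
All moduli strictly greater than 1? No.
Verdict: Not stationary.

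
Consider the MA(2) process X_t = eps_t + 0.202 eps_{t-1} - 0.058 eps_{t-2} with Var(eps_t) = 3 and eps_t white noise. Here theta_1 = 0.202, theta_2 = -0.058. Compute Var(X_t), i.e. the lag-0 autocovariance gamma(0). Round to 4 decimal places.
\gamma(0) = 3.1325

For an MA(q) process X_t = eps_t + sum_i theta_i eps_{t-i} with
Var(eps_t) = sigma^2, the variance is
  gamma(0) = sigma^2 * (1 + sum_i theta_i^2).
  sum_i theta_i^2 = (0.202)^2 + (-0.058)^2 = 0.040804 + 0.003364 = 0.044168.
  gamma(0) = 3 * (1 + 0.044168) = 3 * 1.044168 = 3.132504, which rounds to 3.1325.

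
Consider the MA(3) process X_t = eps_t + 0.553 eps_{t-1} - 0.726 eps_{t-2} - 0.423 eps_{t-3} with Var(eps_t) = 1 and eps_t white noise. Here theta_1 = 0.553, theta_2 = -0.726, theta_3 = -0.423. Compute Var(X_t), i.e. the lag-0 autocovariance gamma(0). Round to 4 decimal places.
\gamma(0) = 2.0118

For an MA(q) process X_t = eps_t + sum_i theta_i eps_{t-i} with
Var(eps_t) = sigma^2, the variance is
  gamma(0) = sigma^2 * (1 + sum_i theta_i^2).
  sum_i theta_i^2 = (0.553)^2 + (-0.726)^2 + (-0.423)^2 = 0.305809 + 0.527076 + 0.178929 = 1.011814.
  gamma(0) = 1 * (1 + 1.011814) = 1 * 2.011814 = 2.011814, which rounds to 2.0118.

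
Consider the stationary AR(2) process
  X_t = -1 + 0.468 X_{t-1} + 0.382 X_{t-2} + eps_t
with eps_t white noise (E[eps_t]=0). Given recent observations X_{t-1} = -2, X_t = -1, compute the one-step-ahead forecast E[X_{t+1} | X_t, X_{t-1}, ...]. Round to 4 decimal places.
E[X_{t+1} \mid \mathcal F_t] = -2.2320

For an AR(p) model X_t = c + sum_i phi_i X_{t-i} + eps_t, the
one-step-ahead conditional mean is
  E[X_{t+1} | X_t, ...] = c + sum_i phi_i X_{t+1-i}.
Substitute known values:
  E[X_{t+1} | ...] = -1 + (0.468) * (-1) + (0.382) * (-2)
                   = -2.2320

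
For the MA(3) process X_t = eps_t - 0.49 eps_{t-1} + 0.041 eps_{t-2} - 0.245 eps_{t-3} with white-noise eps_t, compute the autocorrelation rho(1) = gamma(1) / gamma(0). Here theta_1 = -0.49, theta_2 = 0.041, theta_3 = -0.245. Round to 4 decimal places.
\rho(1) = -0.3995

For an MA(q) process with theta_0 = 1, the autocovariance is
  gamma(k) = sigma^2 * sum_{i=0..q-k} theta_i * theta_{i+k},
and rho(k) = gamma(k) / gamma(0). Sigma^2 cancels.
  numerator   = (1)*(-0.49) + (-0.49)*(0.041) + (0.041)*(-0.245) = -0.520135.
  denominator = (1)^2 + (-0.49)^2 + (0.041)^2 + (-0.245)^2 = 1.301806.
  rho(1) = -0.520135 / 1.301806 = -0.3995.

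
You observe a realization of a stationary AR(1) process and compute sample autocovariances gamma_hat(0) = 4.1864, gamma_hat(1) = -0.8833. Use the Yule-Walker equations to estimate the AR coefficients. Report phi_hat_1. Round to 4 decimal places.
\hat\phi_{1} = -0.2110

The Yule-Walker equations for an AR(p) process read, in matrix form,
  Gamma_p phi = r_p,   with   (Gamma_p)_{ij} = gamma(|i - j|),
                       (r_p)_i = gamma(i),   i,j = 1..p.
Substitute the sample gammas (Toeplitz matrix and right-hand side of size 1):
  Gamma_p = [[4.1864]]
  r_p     = [-0.8833]
With p = 1 this is the single equation gamma(0) phi_1 = gamma(1):
  phi_hat_1 = gamma(1) / gamma(0) = -0.8833 / 4.1864 = -0.2110.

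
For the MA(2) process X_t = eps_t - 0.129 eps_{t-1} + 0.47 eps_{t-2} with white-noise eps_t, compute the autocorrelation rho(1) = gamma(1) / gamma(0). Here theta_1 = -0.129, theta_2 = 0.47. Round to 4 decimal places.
\rho(1) = -0.1532

For an MA(q) process with theta_0 = 1, the autocovariance is
  gamma(k) = sigma^2 * sum_{i=0..q-k} theta_i * theta_{i+k},
and rho(k) = gamma(k) / gamma(0). Sigma^2 cancels.
  numerator   = (1)*(-0.129) + (-0.129)*(0.47) = -0.18963.
  denominator = (1)^2 + (-0.129)^2 + (0.47)^2 = 1.237541.
  rho(1) = -0.18963 / 1.237541 = -0.1532.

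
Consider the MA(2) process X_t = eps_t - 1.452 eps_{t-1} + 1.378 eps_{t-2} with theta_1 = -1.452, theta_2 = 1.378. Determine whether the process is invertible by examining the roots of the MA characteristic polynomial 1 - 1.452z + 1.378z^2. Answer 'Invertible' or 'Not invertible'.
\text{Not invertible}

The MA(q) characteristic polynomial is P(z) = 1 - 1.452z + 1.378z^2.
Invertibility requires all roots to lie outside the unit circle, i.e. |z| > 1 for every root.
Set 1 + (-1.452) z + (1.378) z^2 = 0, i.e. a z^2 + b z + c = 0 with a = 1.378, b = -1.452, c = 1.
Discriminant D = b^2 - 4ac = (-1.452)^2 - 4*(1.378)*1 = 2.108304 - (5.512) = -3.403696.
D < 0, so the roots are the complex-conjugate pair z = (-b +/- i sqrt(-D)) / (2a) = 0.5269 +/- 0.6694i.
For a conjugate pair |z|^2 = z * conj(z) = (product of roots) = c/a = 1/(1.378) = 0.725689, so |z| = sqrt(0.725689) = 0.8519 for both roots.
Moduli of all roots: 0.8519, 0.8519.
All moduli strictly greater than 1? No.
Verdict: Not invertible.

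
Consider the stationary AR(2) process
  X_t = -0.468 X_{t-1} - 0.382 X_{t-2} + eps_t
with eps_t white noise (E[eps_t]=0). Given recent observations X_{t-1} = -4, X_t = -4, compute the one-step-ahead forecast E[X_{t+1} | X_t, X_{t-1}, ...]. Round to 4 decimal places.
E[X_{t+1} \mid \mathcal F_t] = 3.4000

For an AR(p) model X_t = c + sum_i phi_i X_{t-i} + eps_t, the
one-step-ahead conditional mean is
  E[X_{t+1} | X_t, ...] = c + sum_i phi_i X_{t+1-i}.
Substitute known values:
  E[X_{t+1} | ...] = (-0.468) * (-4) + (-0.382) * (-4)
                   = 3.4000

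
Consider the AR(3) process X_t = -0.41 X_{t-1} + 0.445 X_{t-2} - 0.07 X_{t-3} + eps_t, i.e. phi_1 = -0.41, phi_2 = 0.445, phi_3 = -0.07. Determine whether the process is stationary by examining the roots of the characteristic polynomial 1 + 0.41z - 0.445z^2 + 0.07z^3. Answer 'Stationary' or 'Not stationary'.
\text{Stationary}

The AR(p) characteristic polynomial is P(z) = 1 + 0.41z - 0.445z^2 + 0.07z^3.
Stationarity requires all roots to lie outside the unit circle, i.e. |z| > 1 for every root.
Degree 3: look for a simple real root z0 first, then factor out (1 - z/z0) and solve the remaining quadratic.
Testing z0 = 4: P(4) = 1 + (0.41)(4) + (-0.445)(4)^2 + (0.07)(4)^3
  = 1 + (1.64) + (-7.12) + (4.48) = 0.  So z_0 = 4 is a root, |z_0| = 4.
Divide out the factor (1 - 0.25 z) = (1 - z/z0) (since 1/z0 = 0.25):
  P(z) = (1 - 0.25 z)(1 + (0.66) z + (-0.28) z^2)
  [check: z-coef 0.66 - (0.25) = 0.41; z^2-coef -0.28 - (0.25)(0.66) = -0.445; z^3-coef -(0.25)(-0.28) = 0.07.]
Remaining roots from the quadratic factor 1 + (0.66) z + (-0.28) z^2:
  Set 1 + (0.66) z + (-0.28) z^2 = 0, i.e. a z^2 + b z + c = 0 with a = -0.28, b = 0.66, c = 1.
  Discriminant D = b^2 - 4ac = (0.66)^2 - 4*(-0.28)*1 = 0.4356 - (-1.12) = 1.5556.
  D >= 0, so the roots are real: z = (-b +/- sqrt(D)) / (2a) = (-0.66 +/- 1.247237) / (-0.56).
    z_1 = (-0.66 + 1.247237) / (-0.56) = -1.0486,   |z_1| = 1.0486.
    z_2 = (-0.66 - 1.247237) / (-0.56) = 3.4058,   |z_2| = 3.4058.
Moduli of all roots: 4.0000, 1.0486, 3.4058.
All moduli strictly greater than 1? Yes.
Verdict: Stationary.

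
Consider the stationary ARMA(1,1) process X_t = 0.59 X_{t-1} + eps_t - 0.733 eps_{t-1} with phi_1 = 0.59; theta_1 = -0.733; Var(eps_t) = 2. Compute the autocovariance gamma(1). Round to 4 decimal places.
\gamma(1) = -0.2490

Multiply the model equation by X_{t-k} and take expectations. With theta_0 = psi_0 = 1 and psi_j the MA(infinity) weights, this gives
  gamma(k) - sum_i phi_i gamma(k-i) = c_k,
  c_k = sigma^2 * sum_{j=k..q} theta_j psi_{j-k}   (c_k = 0 for k > q),
using gamma(-m) = gamma(m).
psi-weights needed (psi_j = theta_j + sum_i phi_i psi_{j-i}):
  psi_1 = theta_1 + phi_1 = -0.733 + (0.59) = -0.143
Right-hand sides:
  c_0 = sigma^2 (1 + theta_1 psi_1) = 2 * (1 + (-0.733)(-0.143)) = 2 * 1.104819 = 2.209638
  c_1 = sigma^2 theta_1 = 2 * (-0.733) = -1.466
  c_2 = 0
Equations for k = 0 and k = 1 (AR order 1):
  gamma(0) = phi_1 gamma(1) + c_0
  gamma(1) = phi_1 gamma(0) + c_1
Substituting the second into the first: gamma(0) (1 - phi_1^2) = c_0 + phi_1 c_1, so
  gamma(0) = (c_0 + phi_1 c_1) / (1 - phi_1^2) = (2.209638 + (0.59)(-1.466)) / (1 - (0.59)^2) = 1.344698 / 0.6519 = 2.062737.
  gamma(1) = phi_1 gamma(0) + c_1 = (0.59)(2.062737) + (-1.466) = -0.248985.
Therefore gamma(1) = -0.2490 (to 4 decimal places).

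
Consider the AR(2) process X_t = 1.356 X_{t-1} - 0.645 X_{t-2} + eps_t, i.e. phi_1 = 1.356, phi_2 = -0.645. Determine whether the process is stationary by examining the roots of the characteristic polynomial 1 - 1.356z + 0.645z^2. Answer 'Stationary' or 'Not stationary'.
\text{Stationary}

The AR(p) characteristic polynomial is P(z) = 1 - 1.356z + 0.645z^2.
Stationarity requires all roots to lie outside the unit circle, i.e. |z| > 1 for every root.
Set 1 + (-1.356) z + (0.645) z^2 = 0, i.e. a z^2 + b z + c = 0 with a = 0.645, b = -1.356, c = 1.
Discriminant D = b^2 - 4ac = (-1.356)^2 - 4*(0.645)*1 = 1.838736 - (2.58) = -0.741264.
D < 0, so the roots are the complex-conjugate pair z = (-b +/- i sqrt(-D)) / (2a) = 1.0512 +/- 0.6674i.
For a conjugate pair |z|^2 = z * conj(z) = (product of roots) = c/a = 1/(0.645) = 1.550388, so |z| = sqrt(1.550388) = 1.2451 for both roots.
Moduli of all roots: 1.2451, 1.2451.
All moduli strictly greater than 1? Yes.
Verdict: Stationary.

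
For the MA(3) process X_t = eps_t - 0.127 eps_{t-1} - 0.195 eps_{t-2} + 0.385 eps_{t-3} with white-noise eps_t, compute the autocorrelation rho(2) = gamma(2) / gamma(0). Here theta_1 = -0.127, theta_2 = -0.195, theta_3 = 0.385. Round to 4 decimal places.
\rho(2) = -0.2028

For an MA(q) process with theta_0 = 1, the autocovariance is
  gamma(k) = sigma^2 * sum_{i=0..q-k} theta_i * theta_{i+k},
and rho(k) = gamma(k) / gamma(0). Sigma^2 cancels.
  numerator   = (1)*(-0.195) + (-0.127)*(0.385) = -0.243895.
  denominator = (1)^2 + (-0.127)^2 + (-0.195)^2 + (0.385)^2 = 1.202379.
  rho(2) = -0.243895 / 1.202379 = -0.2028.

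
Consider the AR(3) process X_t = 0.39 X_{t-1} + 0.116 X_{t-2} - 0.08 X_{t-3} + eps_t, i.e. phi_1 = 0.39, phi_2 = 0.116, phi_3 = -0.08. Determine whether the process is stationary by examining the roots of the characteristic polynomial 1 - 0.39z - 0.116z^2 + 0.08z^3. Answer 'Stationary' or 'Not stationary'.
\text{Stationary}

The AR(p) characteristic polynomial is P(z) = 1 - 0.39z - 0.116z^2 + 0.08z^3.
Stationarity requires all roots to lie outside the unit circle, i.e. |z| > 1 for every root.
Degree 3: look for a simple real root z0 first, then factor out (1 - z/z0) and solve the remaining quadratic.
Testing z0 = -2.5: P(-2.5) = 1 + (-0.39)(-2.5) + (-0.116)(-2.5)^2 + (0.08)(-2.5)^3
  = 1 + (0.975) + (-0.725) + (-1.25) = 0.  So z_0 = -2.5 is a root, |z_0| = 2.5.
Divide out the factor (1 + 0.4 z) = (1 - z/z0) (since 1/z0 = -0.4):
  P(z) = (1 + 0.4 z)(1 + (-0.79) z + (0.2) z^2)
  [check: z-coef -0.79 - (-0.4) = -0.39; z^2-coef 0.2 - (-0.4)(-0.79) = -0.116; z^3-coef -(-0.4)(0.2) = 0.08.]
Remaining roots from the quadratic factor 1 + (-0.79) z + (0.2) z^2:
  Set 1 + (-0.79) z + (0.2) z^2 = 0, i.e. a z^2 + b z + c = 0 with a = 0.2, b = -0.79, c = 1.
  Discriminant D = b^2 - 4ac = (-0.79)^2 - 4*(0.2)*1 = 0.6241 - (0.8) = -0.1759.
  D < 0, so the roots are the complex-conjugate pair z = (-b +/- i sqrt(-D)) / (2a) = 1.975 +/- 1.0485i.
  For a conjugate pair |z|^2 = z * conj(z) = (product of roots) = c/a = 1/(0.2) = 5, so |z| = sqrt(5) = 2.2361 for both roots.
Moduli of all roots: 2.5000, 2.2361, 2.2361.
All moduli strictly greater than 1? Yes.
Verdict: Stationary.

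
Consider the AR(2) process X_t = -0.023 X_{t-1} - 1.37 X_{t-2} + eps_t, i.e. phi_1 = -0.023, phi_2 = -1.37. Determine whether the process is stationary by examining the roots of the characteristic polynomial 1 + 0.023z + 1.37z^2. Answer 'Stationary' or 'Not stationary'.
\text{Not stationary}

The AR(p) characteristic polynomial is P(z) = 1 + 0.023z + 1.37z^2.
Stationarity requires all roots to lie outside the unit circle, i.e. |z| > 1 for every root.
Set 1 + (0.023) z + (1.37) z^2 = 0, i.e. a z^2 + b z + c = 0 with a = 1.37, b = 0.023, c = 1.
Discriminant D = b^2 - 4ac = (0.023)^2 - 4*(1.37)*1 = 0.000529 - (5.48) = -5.479471.
D < 0, so the roots are the complex-conjugate pair z = (-b +/- i sqrt(-D)) / (2a) = -0.0084 +/- 0.8543i.
For a conjugate pair |z|^2 = z * conj(z) = (product of roots) = c/a = 1/(1.37) = 0.729927, so |z| = sqrt(0.729927) = 0.8544 for both roots.
Moduli of all roots: 0.8544, 0.8544.
All moduli strictly greater than 1? No.
Verdict: Not stationary.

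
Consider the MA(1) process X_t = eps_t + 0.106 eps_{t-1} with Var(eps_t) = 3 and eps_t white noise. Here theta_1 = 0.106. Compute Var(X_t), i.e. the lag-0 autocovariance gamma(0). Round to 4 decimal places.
\gamma(0) = 3.0337

For an MA(q) process X_t = eps_t + sum_i theta_i eps_{t-i} with
Var(eps_t) = sigma^2, the variance is
  gamma(0) = sigma^2 * (1 + sum_i theta_i^2).
  sum_i theta_i^2 = (0.106)^2 = 0.011236.
  gamma(0) = 3 * (1 + 0.011236) = 3 * 1.011236 = 3.033708, which rounds to 3.0337.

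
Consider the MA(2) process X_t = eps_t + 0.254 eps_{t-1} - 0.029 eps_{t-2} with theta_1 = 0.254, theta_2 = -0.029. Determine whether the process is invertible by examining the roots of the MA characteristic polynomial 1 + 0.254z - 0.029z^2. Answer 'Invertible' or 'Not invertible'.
\text{Invertible}

The MA(q) characteristic polynomial is P(z) = 1 + 0.254z - 0.029z^2.
Invertibility requires all roots to lie outside the unit circle, i.e. |z| > 1 for every root.
Set 1 + (0.254) z + (-0.029) z^2 = 0, i.e. a z^2 + b z + c = 0 with a = -0.029, b = 0.254, c = 1.
Discriminant D = b^2 - 4ac = (0.254)^2 - 4*(-0.029)*1 = 0.064516 - (-0.116) = 0.180516.
D >= 0, so the roots are real: z = (-b +/- sqrt(D)) / (2a) = (-0.254 +/- 0.424872) / (-0.058).
  z_1 = (-0.254 + 0.424872) / (-0.058) = -2.9461,   |z_1| = 2.9461.
  z_2 = (-0.254 - 0.424872) / (-0.058) = 11.7047,   |z_2| = 11.7047.
Moduli of all roots: 2.9461, 11.7047.
All moduli strictly greater than 1? Yes.
Verdict: Invertible.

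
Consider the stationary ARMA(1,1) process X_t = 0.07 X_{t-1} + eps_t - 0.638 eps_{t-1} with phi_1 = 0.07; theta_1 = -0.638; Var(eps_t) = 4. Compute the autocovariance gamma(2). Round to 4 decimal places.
\gamma(2) = -0.1527

Multiply the model equation by X_{t-k} and take expectations. With theta_0 = psi_0 = 1 and psi_j the MA(infinity) weights, this gives
  gamma(k) - sum_i phi_i gamma(k-i) = c_k,
  c_k = sigma^2 * sum_{j=k..q} theta_j psi_{j-k}   (c_k = 0 for k > q),
using gamma(-m) = gamma(m).
psi-weights needed (psi_j = theta_j + sum_i phi_i psi_{j-i}):
  psi_1 = theta_1 + phi_1 = -0.638 + (0.07) = -0.568
Right-hand sides:
  c_0 = sigma^2 (1 + theta_1 psi_1) = 4 * (1 + (-0.638)(-0.568)) = 4 * 1.362384 = 5.449536
  c_1 = sigma^2 theta_1 = 4 * (-0.638) = -2.552
  c_2 = 0
Equations for k = 0 and k = 1 (AR order 1):
  gamma(0) = phi_1 gamma(1) + c_0
  gamma(1) = phi_1 gamma(0) + c_1
Substituting the second into the first: gamma(0) (1 - phi_1^2) = c_0 + phi_1 c_1, so
  gamma(0) = (c_0 + phi_1 c_1) / (1 - phi_1^2) = (5.449536 + (0.07)(-2.552)) / (1 - (0.07)^2) = 5.270896 / 0.9951 = 5.296851.
  gamma(1) = phi_1 gamma(0) + c_1 = (0.07)(5.296851) + (-2.552) = -2.18122.
For k = 2 (> q): gamma(2) = phi_1 gamma(1) = (0.07)(-2.18122) = -0.152685.
Therefore gamma(2) = -0.1527 (to 4 decimal places).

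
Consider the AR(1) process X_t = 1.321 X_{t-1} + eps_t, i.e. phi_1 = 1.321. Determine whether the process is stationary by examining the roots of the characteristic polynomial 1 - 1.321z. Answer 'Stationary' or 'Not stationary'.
\text{Not stationary}

The AR(p) characteristic polynomial is P(z) = 1 - 1.321z.
Stationarity requires all roots to lie outside the unit circle, i.e. |z| > 1 for every root.
This is linear in z: 1 + (-1.321) z = 0  =>  z = -1/(-1.321) = 0.757002,  |z| = 0.757002.
Moduli of all roots: 0.7570.
All moduli strictly greater than 1? No.
Verdict: Not stationary.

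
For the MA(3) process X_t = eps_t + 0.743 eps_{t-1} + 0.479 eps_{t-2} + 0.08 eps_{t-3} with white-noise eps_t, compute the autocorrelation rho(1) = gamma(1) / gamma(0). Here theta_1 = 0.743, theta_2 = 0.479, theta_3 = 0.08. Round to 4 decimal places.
\rho(1) = 0.6361

For an MA(q) process with theta_0 = 1, the autocovariance is
  gamma(k) = sigma^2 * sum_{i=0..q-k} theta_i * theta_{i+k},
and rho(k) = gamma(k) / gamma(0). Sigma^2 cancels.
  numerator   = (1)*(0.743) + (0.743)*(0.479) + (0.479)*(0.08) = 1.137217.
  denominator = (1)^2 + (0.743)^2 + (0.479)^2 + (0.08)^2 = 1.78789.
  rho(1) = 1.137217 / 1.78789 = 0.6361.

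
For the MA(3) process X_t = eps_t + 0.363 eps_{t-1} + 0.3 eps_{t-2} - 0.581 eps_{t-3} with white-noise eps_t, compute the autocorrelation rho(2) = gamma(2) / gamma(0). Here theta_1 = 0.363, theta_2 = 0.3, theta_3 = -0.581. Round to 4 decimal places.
\rho(2) = 0.0571

For an MA(q) process with theta_0 = 1, the autocovariance is
  gamma(k) = sigma^2 * sum_{i=0..q-k} theta_i * theta_{i+k},
and rho(k) = gamma(k) / gamma(0). Sigma^2 cancels.
  numerator   = (1)*(0.3) + (0.363)*(-0.581) = 0.089097.
  denominator = (1)^2 + (0.363)^2 + (0.3)^2 + (-0.581)^2 = 1.55933.
  rho(2) = 0.089097 / 1.55933 = 0.0571.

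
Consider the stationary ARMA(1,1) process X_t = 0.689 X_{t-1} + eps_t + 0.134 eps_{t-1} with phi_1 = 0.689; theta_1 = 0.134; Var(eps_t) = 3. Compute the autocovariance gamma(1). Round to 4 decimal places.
\gamma(1) = 5.1343

Multiply the model equation by X_{t-k} and take expectations. With theta_0 = psi_0 = 1 and psi_j the MA(infinity) weights, this gives
  gamma(k) - sum_i phi_i gamma(k-i) = c_k,
  c_k = sigma^2 * sum_{j=k..q} theta_j psi_{j-k}   (c_k = 0 for k > q),
using gamma(-m) = gamma(m).
psi-weights needed (psi_j = theta_j + sum_i phi_i psi_{j-i}):
  psi_1 = theta_1 + phi_1 = 0.134 + (0.689) = 0.823
Right-hand sides:
  c_0 = sigma^2 (1 + theta_1 psi_1) = 3 * (1 + (0.134)(0.823)) = 3 * 1.110282 = 3.330846
  c_1 = sigma^2 theta_1 = 3 * (0.134) = 0.402
  c_2 = 0
Equations for k = 0 and k = 1 (AR order 1):
  gamma(0) = phi_1 gamma(1) + c_0
  gamma(1) = phi_1 gamma(0) + c_1
Substituting the second into the first: gamma(0) (1 - phi_1^2) = c_0 + phi_1 c_1, so
  gamma(0) = (c_0 + phi_1 c_1) / (1 - phi_1^2) = (3.330846 + (0.689)(0.402)) / (1 - (0.689)^2) = 3.607824 / 0.525279 = 6.868396.
  gamma(1) = phi_1 gamma(0) + c_1 = (0.689)(6.868396) + (0.402) = 5.134325.
Therefore gamma(1) = 5.1343 (to 4 decimal places).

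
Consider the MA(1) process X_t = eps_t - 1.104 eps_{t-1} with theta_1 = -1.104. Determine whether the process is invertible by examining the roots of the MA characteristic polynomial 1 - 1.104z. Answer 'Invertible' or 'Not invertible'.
\text{Not invertible}

The MA(q) characteristic polynomial is P(z) = 1 - 1.104z.
Invertibility requires all roots to lie outside the unit circle, i.e. |z| > 1 for every root.
This is linear in z: 1 + (-1.104) z = 0  =>  z = -1/(-1.104) = 0.905797,  |z| = 0.905797.
Moduli of all roots: 0.9058.
All moduli strictly greater than 1? No.
Verdict: Not invertible.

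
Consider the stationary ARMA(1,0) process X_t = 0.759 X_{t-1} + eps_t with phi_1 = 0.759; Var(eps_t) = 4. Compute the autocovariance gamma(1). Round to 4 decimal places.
\gamma(1) = 7.1617

Multiply the model equation by X_{t-k} and take expectations. With theta_0 = psi_0 = 1 and psi_j the MA(infinity) weights, this gives
  gamma(k) - sum_i phi_i gamma(k-i) = c_k,
  c_k = sigma^2 * sum_{j=k..q} theta_j psi_{j-k}   (c_k = 0 for k > q),
using gamma(-m) = gamma(m).
Pure AR (q = 0): c_0 = sigma^2 = 4, c_k = 0 for k >= 1.
Equations for k = 0 and k = 1 (AR order 1):
  gamma(0) = phi_1 gamma(1) + c_0
  gamma(1) = phi_1 gamma(0) + c_1
Substituting the second into the first: gamma(0) (1 - phi_1^2) = c_0 + phi_1 c_1, so
  gamma(0) = c_0 / (1 - phi_1^2) = 4 / (1 - (0.759)^2) = 4 / 0.423919 = 9.435765.
  gamma(1) = phi_1 gamma(0) = (0.759)(9.435765) = 7.161746.
Therefore gamma(1) = 7.1617 (to 4 decimal places).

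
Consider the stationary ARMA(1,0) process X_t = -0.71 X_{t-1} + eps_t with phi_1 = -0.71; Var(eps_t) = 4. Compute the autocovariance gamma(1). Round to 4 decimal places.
\gamma(1) = -5.7270

Multiply the model equation by X_{t-k} and take expectations. With theta_0 = psi_0 = 1 and psi_j the MA(infinity) weights, this gives
  gamma(k) - sum_i phi_i gamma(k-i) = c_k,
  c_k = sigma^2 * sum_{j=k..q} theta_j psi_{j-k}   (c_k = 0 for k > q),
using gamma(-m) = gamma(m).
Pure AR (q = 0): c_0 = sigma^2 = 4, c_k = 0 for k >= 1.
Equations for k = 0 and k = 1 (AR order 1):
  gamma(0) = phi_1 gamma(1) + c_0
  gamma(1) = phi_1 gamma(0) + c_1
Substituting the second into the first: gamma(0) (1 - phi_1^2) = c_0 + phi_1 c_1, so
  gamma(0) = c_0 / (1 - phi_1^2) = 4 / (1 - (-0.71)^2) = 4 / 0.4959 = 8.066142.
  gamma(1) = phi_1 gamma(0) = (-0.71)(8.066142) = -5.726961.
Therefore gamma(1) = -5.7270 (to 4 decimal places).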